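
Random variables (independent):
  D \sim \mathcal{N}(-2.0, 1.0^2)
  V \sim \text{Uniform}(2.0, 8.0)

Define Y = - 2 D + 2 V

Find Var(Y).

For independent RVs: Var(aX + bY) = a²Var(X) + b²Var(Y)
Var(D) = 1
Var(V) = 3
Var(Y) = (-2)²*1 + 2²*3
= 4*1 + 4*3 = 16

16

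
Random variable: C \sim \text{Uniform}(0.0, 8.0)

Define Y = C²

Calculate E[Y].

E[C²] = Var(C) + (E[C])² = 5.3333333 + 16 = 21.333333

21.333333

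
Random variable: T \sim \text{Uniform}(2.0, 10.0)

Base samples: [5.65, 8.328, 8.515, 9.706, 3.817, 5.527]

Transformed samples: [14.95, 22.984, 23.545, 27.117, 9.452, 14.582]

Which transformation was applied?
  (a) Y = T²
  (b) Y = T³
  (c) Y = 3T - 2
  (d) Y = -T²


Checking option (c) Y = 3T - 2:
  T = 5.65 -> Y = 14.95 ✓
  T = 8.328 -> Y = 22.984 ✓
  T = 8.515 -> Y = 23.545 ✓
All samples match this transformation.

(c) 3T - 2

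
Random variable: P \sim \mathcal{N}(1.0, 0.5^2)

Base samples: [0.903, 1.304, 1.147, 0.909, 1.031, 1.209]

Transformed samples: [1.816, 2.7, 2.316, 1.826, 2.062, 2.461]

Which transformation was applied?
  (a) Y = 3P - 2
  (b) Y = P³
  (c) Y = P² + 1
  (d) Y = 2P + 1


Checking option (c) Y = P² + 1:
  P = 0.903 -> Y = 1.816 ✓
  P = 1.304 -> Y = 2.7 ✓
  P = 1.147 -> Y = 2.316 ✓
All samples match this transformation.

(c) P² + 1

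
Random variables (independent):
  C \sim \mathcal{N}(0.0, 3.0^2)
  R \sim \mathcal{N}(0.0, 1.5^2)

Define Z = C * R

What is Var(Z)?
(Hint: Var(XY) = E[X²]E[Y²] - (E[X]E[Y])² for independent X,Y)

Var(XY) = E[X²]E[Y²] - (E[X]E[Y])²
E[C] = 0, Var(C) = 9
E[R] = 0, Var(R) = 2.25
E[C²] = 9 + 0² = 9
E[R²] = 2.25 + 0² = 2.25
Var(Z) = 9*2.25 - (0*0)²
= 20.25 - 0 = 20.25

20.25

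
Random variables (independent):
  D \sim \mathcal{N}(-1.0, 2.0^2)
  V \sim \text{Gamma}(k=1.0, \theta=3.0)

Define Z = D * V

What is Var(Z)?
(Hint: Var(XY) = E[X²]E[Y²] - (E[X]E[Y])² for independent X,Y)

Var(XY) = E[X²]E[Y²] - (E[X]E[Y])²
E[D] = -1, Var(D) = 4
E[V] = 3, Var(V) = 9
E[D²] = 4 + (-1)² = 5
E[V²] = 9 + 3² = 18
Var(Z) = 5*18 - (-1*3)²
= 90 - 9 = 81

81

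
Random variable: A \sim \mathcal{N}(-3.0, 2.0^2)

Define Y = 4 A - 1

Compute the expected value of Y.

For Y = 4A - 1:
E[Y] = 4 * E[A] - 1
E[A] = -3.0 = -3
E[Y] = 4 * (-3) - 1 = -13

-13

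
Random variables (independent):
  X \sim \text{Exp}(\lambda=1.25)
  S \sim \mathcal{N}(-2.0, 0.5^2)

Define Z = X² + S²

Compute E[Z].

E[Z] = E[X²] + E[S²]
E[X²] = Var(X) + E[X]² = 0.64 + 0.64 = 1.28
E[S²] = Var(S) + E[S]² = 0.25 + 4 = 4.25
E[Z] = 1.28 + 4.25 = 5.53

5.53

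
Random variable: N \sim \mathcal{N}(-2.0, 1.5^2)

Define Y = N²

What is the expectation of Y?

Using E[X²] = Var(X) + (E[X])²:
E[N] = -2
Var(N) = 1.5^2 = 2.25
E[N²] = 2.25 + (-2)² = 2.25 + 4 = 6.25

6.25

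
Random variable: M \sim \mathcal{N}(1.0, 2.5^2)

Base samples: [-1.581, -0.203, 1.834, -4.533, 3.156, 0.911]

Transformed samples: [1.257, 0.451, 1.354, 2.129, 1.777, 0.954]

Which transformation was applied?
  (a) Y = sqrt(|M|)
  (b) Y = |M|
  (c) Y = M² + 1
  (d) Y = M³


Checking option (a) Y = sqrt(|M|):
  M = -1.581 -> Y = 1.257 ✓
  M = -0.203 -> Y = 0.451 ✓
  M = 1.834 -> Y = 1.354 ✓
All samples match this transformation.

(a) sqrt(|M|)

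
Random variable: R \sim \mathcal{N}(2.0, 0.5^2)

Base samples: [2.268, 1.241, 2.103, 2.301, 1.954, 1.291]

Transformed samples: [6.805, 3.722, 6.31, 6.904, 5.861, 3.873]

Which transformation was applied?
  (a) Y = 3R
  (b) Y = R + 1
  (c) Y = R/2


Checking option (a) Y = 3R:
  R = 2.268 -> Y = 6.805 ✓
  R = 1.241 -> Y = 3.722 ✓
  R = 2.103 -> Y = 6.31 ✓
All samples match this transformation.

(a) 3R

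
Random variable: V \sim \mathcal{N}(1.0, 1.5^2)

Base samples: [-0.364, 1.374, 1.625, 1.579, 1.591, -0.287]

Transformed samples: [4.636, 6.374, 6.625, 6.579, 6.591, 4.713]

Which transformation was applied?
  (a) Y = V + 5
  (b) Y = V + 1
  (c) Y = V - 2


Checking option (a) Y = V + 5:
  V = -0.364 -> Y = 4.636 ✓
  V = 1.374 -> Y = 6.374 ✓
  V = 1.625 -> Y = 6.625 ✓
All samples match this transformation.

(a) V + 5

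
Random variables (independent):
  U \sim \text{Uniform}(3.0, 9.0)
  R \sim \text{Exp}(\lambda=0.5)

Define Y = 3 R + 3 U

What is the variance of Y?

For independent RVs: Var(aX + bY) = a²Var(X) + b²Var(Y)
Var(U) = 3
Var(R) = 4
Var(Y) = 3²*3 + 3²*4
= 9*3 + 9*4 = 63

63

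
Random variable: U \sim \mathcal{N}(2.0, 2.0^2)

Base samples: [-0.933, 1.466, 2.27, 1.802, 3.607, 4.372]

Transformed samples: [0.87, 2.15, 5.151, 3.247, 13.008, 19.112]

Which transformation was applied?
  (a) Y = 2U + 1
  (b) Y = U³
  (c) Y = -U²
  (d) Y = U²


Checking option (d) Y = U²:
  U = -0.933 -> Y = 0.87 ✓
  U = 1.466 -> Y = 2.15 ✓
  U = 2.27 -> Y = 5.151 ✓
All samples match this transformation.

(d) U²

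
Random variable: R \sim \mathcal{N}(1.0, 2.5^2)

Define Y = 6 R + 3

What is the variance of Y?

For Y = aR + b: Var(Y) = a² * Var(R)
Var(R) = 2.5^2 = 6.25
Var(Y) = 6² * 6.25 = 36 * 6.25 = 225

225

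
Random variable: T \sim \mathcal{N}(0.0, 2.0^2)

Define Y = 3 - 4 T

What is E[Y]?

For Y = -4T + 3:
E[Y] = -4 * E[T] + 3
E[T] = 0.0 = 0
E[Y] = -4 * 0 + 3 = 3

3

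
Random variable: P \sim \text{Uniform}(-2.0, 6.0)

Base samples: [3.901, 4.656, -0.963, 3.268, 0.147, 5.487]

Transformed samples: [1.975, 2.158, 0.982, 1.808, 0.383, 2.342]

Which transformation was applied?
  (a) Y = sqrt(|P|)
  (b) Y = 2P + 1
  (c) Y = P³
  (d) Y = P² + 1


Checking option (a) Y = sqrt(|P|):
  P = 3.901 -> Y = 1.975 ✓
  P = 4.656 -> Y = 2.158 ✓
  P = -0.963 -> Y = 0.982 ✓
All samples match this transformation.

(a) sqrt(|P|)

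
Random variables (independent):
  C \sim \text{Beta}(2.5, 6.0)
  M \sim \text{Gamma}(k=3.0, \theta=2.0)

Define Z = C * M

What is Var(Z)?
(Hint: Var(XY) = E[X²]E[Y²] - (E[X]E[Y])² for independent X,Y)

Var(XY) = E[X²]E[Y²] - (E[X]E[Y])²
E[C] = 0.29411765, Var(C) = 0.021853943
E[M] = 6, Var(M) = 12
E[C²] = 0.021853943 + 0.29411765² = 0.10835913
E[M²] = 12 + 6² = 48
Var(Z) = 0.10835913*48 - (0.29411765*6)²
= 5.2012384 - 3.1141869 = 2.0870515

2.0870515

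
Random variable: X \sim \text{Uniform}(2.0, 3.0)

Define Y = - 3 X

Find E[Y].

For Y = -3X:
E[Y] = -3 * E[X]
E[X] = (2 + 3)/2 = 2.5
E[Y] = -3 * 2.5 = -7.5

-7.5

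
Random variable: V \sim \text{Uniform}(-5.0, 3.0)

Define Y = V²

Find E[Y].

Using E[X²] = Var(X) + (E[X])²:
E[V] = -1
Var(V) = (3 + 5)^2/12 = 5.3333333
E[V²] = 5.3333333 + (-1)² = 5.3333333 + 1 = 6.3333333

6.3333333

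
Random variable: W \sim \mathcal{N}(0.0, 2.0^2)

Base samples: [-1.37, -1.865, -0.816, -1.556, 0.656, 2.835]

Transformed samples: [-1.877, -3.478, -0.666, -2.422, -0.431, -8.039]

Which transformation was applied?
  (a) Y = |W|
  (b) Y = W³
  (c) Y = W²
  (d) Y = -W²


Checking option (d) Y = -W²:
  W = -1.37 -> Y = -1.877 ✓
  W = -1.865 -> Y = -3.478 ✓
  W = -0.816 -> Y = -0.666 ✓
All samples match this transformation.

(d) -W²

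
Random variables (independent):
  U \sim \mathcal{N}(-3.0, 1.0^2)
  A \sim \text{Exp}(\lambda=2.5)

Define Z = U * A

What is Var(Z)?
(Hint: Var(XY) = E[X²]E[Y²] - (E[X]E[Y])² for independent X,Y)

Var(XY) = E[X²]E[Y²] - (E[X]E[Y])²
E[U] = -3, Var(U) = 1
E[A] = 0.4, Var(A) = 0.16
E[U²] = 1 + (-3)² = 10
E[A²] = 0.16 + 0.4² = 0.32
Var(Z) = 10*0.32 - (-3*0.4)²
= 3.2 - 1.44 = 1.76

1.76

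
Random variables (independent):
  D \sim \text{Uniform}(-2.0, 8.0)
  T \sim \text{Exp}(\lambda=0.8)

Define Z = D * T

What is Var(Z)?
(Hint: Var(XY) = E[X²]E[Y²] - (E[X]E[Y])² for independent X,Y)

Var(XY) = E[X²]E[Y²] - (E[X]E[Y])²
E[D] = 3, Var(D) = 8.3333333
E[T] = 1.25, Var(T) = 1.5625
E[D²] = 8.3333333 + 3² = 17.333333
E[T²] = 1.5625 + 1.25² = 3.125
Var(Z) = 17.333333*3.125 - (3*1.25)²
= 54.166667 - 14.0625 = 40.104167

40.104167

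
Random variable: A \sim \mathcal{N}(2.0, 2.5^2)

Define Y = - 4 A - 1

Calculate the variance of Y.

For Y = aA + b: Var(Y) = a² * Var(A)
Var(A) = 2.5^2 = 6.25
Var(Y) = (-4)² * 6.25 = 16 * 6.25 = 100

100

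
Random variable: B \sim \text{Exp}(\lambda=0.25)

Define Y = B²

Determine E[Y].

Using E[X²] = Var(X) + (E[X])²:
E[B] = 4
Var(B) = 1/0.25^2 = 16
E[B²] = 16 + 4² = 16 + 16 = 32

32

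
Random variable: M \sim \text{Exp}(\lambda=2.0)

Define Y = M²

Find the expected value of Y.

Using E[X²] = Var(X) + (E[X])²:
E[M] = 0.5
Var(M) = 1/2.0^2 = 0.25
E[M²] = 0.25 + 0.5² = 0.25 + 0.25 = 0.5

0.5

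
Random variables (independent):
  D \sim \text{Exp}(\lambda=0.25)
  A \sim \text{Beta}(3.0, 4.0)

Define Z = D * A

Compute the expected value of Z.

For independent RVs: E[XY] = E[X]*E[Y]
E[D] = 4
E[A] = 0.42857143
E[Z] = 4 * 0.42857143 = 1.7142857

1.7142857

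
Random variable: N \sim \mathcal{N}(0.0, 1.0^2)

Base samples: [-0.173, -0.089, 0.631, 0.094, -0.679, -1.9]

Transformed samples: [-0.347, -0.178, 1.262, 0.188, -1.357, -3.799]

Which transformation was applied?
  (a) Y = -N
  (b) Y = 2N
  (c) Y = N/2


Checking option (b) Y = 2N:
  N = -0.173 -> Y = -0.347 ✓
  N = -0.089 -> Y = -0.178 ✓
  N = 0.631 -> Y = 1.262 ✓
All samples match this transformation.

(b) 2N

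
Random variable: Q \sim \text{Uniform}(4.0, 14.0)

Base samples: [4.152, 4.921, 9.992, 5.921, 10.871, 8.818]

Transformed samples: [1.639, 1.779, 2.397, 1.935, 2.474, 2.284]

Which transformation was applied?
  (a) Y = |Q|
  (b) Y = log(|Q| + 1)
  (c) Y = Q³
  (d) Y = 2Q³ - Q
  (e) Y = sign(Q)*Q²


Checking option (b) Y = log(|Q| + 1):
  Q = 4.152 -> Y = 1.639 ✓
  Q = 4.921 -> Y = 1.779 ✓
  Q = 9.992 -> Y = 2.397 ✓
All samples match this transformation.

(b) log(|Q| + 1)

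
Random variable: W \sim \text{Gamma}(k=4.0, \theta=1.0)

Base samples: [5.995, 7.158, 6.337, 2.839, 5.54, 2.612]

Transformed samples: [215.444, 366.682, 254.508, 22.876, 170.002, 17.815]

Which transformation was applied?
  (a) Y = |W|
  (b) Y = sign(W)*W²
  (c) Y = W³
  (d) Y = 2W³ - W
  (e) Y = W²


Checking option (c) Y = W³:
  W = 5.995 -> Y = 215.444 ✓
  W = 7.158 -> Y = 366.682 ✓
  W = 6.337 -> Y = 254.508 ✓
All samples match this transformation.

(c) W³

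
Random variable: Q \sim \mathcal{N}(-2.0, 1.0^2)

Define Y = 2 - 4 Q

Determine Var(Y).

For Y = aQ + b: Var(Y) = a² * Var(Q)
Var(Q) = 1.0^2 = 1
Var(Y) = (-4)² * 1 = 16 * 1 = 16

16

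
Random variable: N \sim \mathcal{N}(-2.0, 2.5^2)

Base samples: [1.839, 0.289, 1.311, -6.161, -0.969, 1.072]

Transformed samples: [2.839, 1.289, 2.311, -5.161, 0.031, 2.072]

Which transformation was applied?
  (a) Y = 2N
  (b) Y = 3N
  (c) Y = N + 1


Checking option (c) Y = N + 1:
  N = 1.839 -> Y = 2.839 ✓
  N = 0.289 -> Y = 1.289 ✓
  N = 1.311 -> Y = 2.311 ✓
All samples match this transformation.

(c) N + 1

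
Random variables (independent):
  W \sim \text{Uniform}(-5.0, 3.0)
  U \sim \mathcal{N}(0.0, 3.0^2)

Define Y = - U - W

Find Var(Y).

For independent RVs: Var(aX + bY) = a²Var(X) + b²Var(Y)
Var(W) = 5.3333333
Var(U) = 9
Var(Y) = (-1)²*5.3333333 + (-1)²*9
= 1*5.3333333 + 1*9 = 14.333333

14.333333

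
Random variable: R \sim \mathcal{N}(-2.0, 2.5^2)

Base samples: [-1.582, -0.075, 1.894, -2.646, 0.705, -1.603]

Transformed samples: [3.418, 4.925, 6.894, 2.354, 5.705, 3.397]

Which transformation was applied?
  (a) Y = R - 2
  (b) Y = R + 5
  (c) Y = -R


Checking option (b) Y = R + 5:
  R = -1.582 -> Y = 3.418 ✓
  R = -0.075 -> Y = 4.925 ✓
  R = 1.894 -> Y = 6.894 ✓
All samples match this transformation.

(b) R + 5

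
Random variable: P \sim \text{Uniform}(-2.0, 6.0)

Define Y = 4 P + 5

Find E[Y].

For Y = 4P + 5:
E[Y] = 4 * E[P] + 5
E[P] = (-2 + 6)/2 = 2
E[Y] = 4 * 2 + 5 = 13

13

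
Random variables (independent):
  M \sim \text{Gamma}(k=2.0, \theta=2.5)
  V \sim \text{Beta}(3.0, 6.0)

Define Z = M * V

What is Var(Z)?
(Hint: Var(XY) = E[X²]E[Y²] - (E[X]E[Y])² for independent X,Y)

Var(XY) = E[X²]E[Y²] - (E[X]E[Y])²
E[M] = 5, Var(M) = 12.5
E[V] = 0.33333333, Var(V) = 0.022222222
E[M²] = 12.5 + 5² = 37.5
E[V²] = 0.022222222 + 0.33333333² = 0.13333333
Var(Z) = 37.5*0.13333333 - (5*0.33333333)²
= 5 - 2.7777778 = 2.2222222

2.2222222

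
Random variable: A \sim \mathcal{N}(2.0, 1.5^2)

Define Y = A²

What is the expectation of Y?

E[A²] = Var(A) + (E[A])² = 2.25 + 4 = 6.25

6.25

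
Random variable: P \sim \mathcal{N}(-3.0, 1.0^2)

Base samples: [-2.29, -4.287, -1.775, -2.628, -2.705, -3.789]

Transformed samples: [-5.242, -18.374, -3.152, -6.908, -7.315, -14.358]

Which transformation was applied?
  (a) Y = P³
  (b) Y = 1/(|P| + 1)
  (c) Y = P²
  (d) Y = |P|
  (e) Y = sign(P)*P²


Checking option (e) Y = sign(P)*P²:
  P = -2.29 -> Y = -5.242 ✓
  P = -4.287 -> Y = -18.374 ✓
  P = -1.775 -> Y = -3.152 ✓
All samples match this transformation.

(e) sign(P)*P²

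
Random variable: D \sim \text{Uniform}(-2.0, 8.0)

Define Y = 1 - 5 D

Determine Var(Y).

For Y = aD + b: Var(Y) = a² * Var(D)
Var(D) = (8 + 2)^2/12 = 8.3333333
Var(Y) = (-5)² * 8.3333333 = 25 * 8.3333333 = 208.33333

208.33333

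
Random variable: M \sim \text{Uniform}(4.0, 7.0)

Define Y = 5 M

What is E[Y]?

For Y = 5M:
E[Y] = 5 * E[M]
E[M] = (4 + 7)/2 = 5.5
E[Y] = 5 * 5.5 = 27.5

27.5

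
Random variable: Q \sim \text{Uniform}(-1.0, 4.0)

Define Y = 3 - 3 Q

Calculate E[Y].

For Y = -3Q + 3:
E[Y] = -3 * E[Q] + 3
E[Q] = (-1 + 4)/2 = 1.5
E[Y] = -3 * 1.5 + 3 = -1.5

-1.5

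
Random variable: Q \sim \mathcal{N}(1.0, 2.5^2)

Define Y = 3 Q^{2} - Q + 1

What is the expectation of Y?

E[Y] = 3*E[Q²] - 1*E[Q] + 1
E[Q] = 1
E[Q²] = Var(Q) + (E[Q])² = 6.25 + 1 = 7.25
E[Y] = 3*7.25 - 1*1 + 1 = 21.75

21.75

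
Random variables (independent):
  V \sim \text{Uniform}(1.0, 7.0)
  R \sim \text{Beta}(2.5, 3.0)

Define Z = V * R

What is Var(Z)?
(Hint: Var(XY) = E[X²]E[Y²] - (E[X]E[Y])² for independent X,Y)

Var(XY) = E[X²]E[Y²] - (E[X]E[Y])²
E[V] = 4, Var(V) = 3
E[R] = 0.45454545, Var(R) = 0.038143675
E[V²] = 3 + 4² = 19
E[R²] = 0.038143675 + 0.45454545² = 0.24475524
Var(Z) = 19*0.24475524 - (4*0.45454545)²
= 4.6503497 - 3.3057851 = 1.3445645

1.3445645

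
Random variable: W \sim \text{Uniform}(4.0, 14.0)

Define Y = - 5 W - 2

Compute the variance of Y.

For Y = aW + b: Var(Y) = a² * Var(W)
Var(W) = (14 - 4)^2/12 = 8.3333333
Var(Y) = (-5)² * 8.3333333 = 25 * 8.3333333 = 208.33333

208.33333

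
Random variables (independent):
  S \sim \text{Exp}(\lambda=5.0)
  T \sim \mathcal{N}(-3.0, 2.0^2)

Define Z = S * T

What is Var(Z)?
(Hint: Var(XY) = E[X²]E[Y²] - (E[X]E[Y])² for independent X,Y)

Var(XY) = E[X²]E[Y²] - (E[X]E[Y])²
E[S] = 0.2, Var(S) = 0.04
E[T] = -3, Var(T) = 4
E[S²] = 0.04 + 0.2² = 0.08
E[T²] = 4 + (-3)² = 13
Var(Z) = 0.08*13 - (0.2*(-3))²
= 1.04 - 0.36 = 0.68

0.68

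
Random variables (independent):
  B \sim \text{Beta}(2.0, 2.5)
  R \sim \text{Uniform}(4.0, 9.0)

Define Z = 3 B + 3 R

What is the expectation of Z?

E[Z] = 3*E[B] + 3*E[R]
E[B] = 0.44444444
E[R] = 6.5
E[Z] = 3*0.44444444 + 3*6.5 = 20.833333

20.833333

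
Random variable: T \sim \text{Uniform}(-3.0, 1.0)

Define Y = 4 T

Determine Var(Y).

For Y = aT + b: Var(Y) = a² * Var(T)
Var(T) = (1 + 3)^2/12 = 1.3333333
Var(Y) = 4² * 1.3333333 = 16 * 1.3333333 = 21.333333

21.333333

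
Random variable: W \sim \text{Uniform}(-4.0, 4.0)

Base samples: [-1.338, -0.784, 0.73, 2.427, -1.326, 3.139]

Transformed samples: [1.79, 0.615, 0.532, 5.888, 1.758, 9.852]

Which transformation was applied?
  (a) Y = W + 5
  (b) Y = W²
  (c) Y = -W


Checking option (b) Y = W²:
  W = -1.338 -> Y = 1.79 ✓
  W = -0.784 -> Y = 0.615 ✓
  W = 0.73 -> Y = 0.532 ✓
All samples match this transformation.

(b) W²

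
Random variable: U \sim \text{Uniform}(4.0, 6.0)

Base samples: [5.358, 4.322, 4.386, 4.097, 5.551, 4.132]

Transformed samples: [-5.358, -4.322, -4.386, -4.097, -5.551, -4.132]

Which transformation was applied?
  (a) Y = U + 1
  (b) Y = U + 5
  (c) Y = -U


Checking option (c) Y = -U:
  U = 5.358 -> Y = -5.358 ✓
  U = 4.322 -> Y = -4.322 ✓
  U = 4.386 -> Y = -4.386 ✓
All samples match this transformation.

(c) -U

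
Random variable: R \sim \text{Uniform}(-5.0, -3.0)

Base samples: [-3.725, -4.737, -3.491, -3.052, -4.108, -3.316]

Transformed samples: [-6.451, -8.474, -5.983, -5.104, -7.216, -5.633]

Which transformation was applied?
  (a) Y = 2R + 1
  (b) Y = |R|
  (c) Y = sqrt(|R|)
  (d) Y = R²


Checking option (a) Y = 2R + 1:
  R = -3.725 -> Y = -6.451 ✓
  R = -4.737 -> Y = -8.474 ✓
  R = -3.491 -> Y = -5.983 ✓
All samples match this transformation.

(a) 2R + 1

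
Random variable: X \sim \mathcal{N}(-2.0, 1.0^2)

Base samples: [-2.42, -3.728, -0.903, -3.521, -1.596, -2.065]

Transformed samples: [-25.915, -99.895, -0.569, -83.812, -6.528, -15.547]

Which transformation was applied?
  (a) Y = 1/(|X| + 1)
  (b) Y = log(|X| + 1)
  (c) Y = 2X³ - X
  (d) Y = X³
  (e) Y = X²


Checking option (c) Y = 2X³ - X:
  X = -2.42 -> Y = -25.915 ✓
  X = -3.728 -> Y = -99.895 ✓
  X = -0.903 -> Y = -0.569 ✓
All samples match this transformation.

(c) 2X³ - X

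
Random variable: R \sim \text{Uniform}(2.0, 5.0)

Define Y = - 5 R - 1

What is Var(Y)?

For Y = aR + b: Var(Y) = a² * Var(R)
Var(R) = (5 - 2)^2/12 = 0.75
Var(Y) = (-5)² * 0.75 = 25 * 0.75 = 18.75

18.75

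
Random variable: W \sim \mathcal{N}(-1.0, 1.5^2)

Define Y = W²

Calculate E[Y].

Using E[X²] = Var(X) + (E[X])²:
E[W] = -1
Var(W) = 1.5^2 = 2.25
E[W²] = 2.25 + (-1)² = 2.25 + 1 = 3.25

3.25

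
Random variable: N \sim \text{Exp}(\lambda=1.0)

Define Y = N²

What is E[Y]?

E[N²] = Var(N) + (E[N])² = 1 + 1 = 2

2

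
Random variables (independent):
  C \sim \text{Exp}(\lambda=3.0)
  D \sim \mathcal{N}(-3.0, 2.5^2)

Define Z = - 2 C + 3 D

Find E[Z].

E[Z] = -2*E[C] + 3*E[D]
E[C] = 0.33333333
E[D] = -3
E[Z] = -2*0.33333333 + 3*(-3) = -9.6666667

-9.6666667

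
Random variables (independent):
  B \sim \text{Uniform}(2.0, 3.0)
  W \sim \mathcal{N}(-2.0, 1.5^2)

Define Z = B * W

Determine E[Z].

For independent RVs: E[XY] = E[X]*E[Y]
E[B] = 2.5
E[W] = -2
E[Z] = 2.5 * (-2) = -5

-5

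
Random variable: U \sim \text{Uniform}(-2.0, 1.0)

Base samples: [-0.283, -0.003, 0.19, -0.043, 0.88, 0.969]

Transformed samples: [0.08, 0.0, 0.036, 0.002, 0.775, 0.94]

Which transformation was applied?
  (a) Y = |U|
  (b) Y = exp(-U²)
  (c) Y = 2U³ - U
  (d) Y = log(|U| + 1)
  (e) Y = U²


Checking option (e) Y = U²:
  U = -0.283 -> Y = 0.08 ✓
  U = -0.003 -> Y = 0.0 ✓
  U = 0.19 -> Y = 0.036 ✓
All samples match this transformation.

(e) U²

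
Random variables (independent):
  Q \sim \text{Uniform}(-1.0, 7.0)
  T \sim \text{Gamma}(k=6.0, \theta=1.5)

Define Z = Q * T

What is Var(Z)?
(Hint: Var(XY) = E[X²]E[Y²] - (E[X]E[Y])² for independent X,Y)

Var(XY) = E[X²]E[Y²] - (E[X]E[Y])²
E[Q] = 3, Var(Q) = 5.3333333
E[T] = 9, Var(T) = 13.5
E[Q²] = 5.3333333 + 3² = 14.333333
E[T²] = 13.5 + 9² = 94.5
Var(Z) = 14.333333*94.5 - (3*9)²
= 1354.5 - 729 = 625.5

625.5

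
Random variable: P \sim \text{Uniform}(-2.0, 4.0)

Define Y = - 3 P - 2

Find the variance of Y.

For Y = aP + b: Var(Y) = a² * Var(P)
Var(P) = (4 + 2)^2/12 = 3
Var(Y) = (-3)² * 3 = 9 * 3 = 27

27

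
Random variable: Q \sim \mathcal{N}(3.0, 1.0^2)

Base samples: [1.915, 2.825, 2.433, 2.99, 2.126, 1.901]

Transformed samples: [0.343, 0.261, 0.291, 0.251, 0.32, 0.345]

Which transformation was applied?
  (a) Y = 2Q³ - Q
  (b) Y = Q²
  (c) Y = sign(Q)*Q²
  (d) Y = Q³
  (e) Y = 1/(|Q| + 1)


Checking option (e) Y = 1/(|Q| + 1):
  Q = 1.915 -> Y = 0.343 ✓
  Q = 2.825 -> Y = 0.261 ✓
  Q = 2.433 -> Y = 0.291 ✓
All samples match this transformation.

(e) 1/(|Q| + 1)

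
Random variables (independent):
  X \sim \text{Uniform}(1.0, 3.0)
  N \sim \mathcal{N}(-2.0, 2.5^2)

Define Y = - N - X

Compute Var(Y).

For independent RVs: Var(aX + bY) = a²Var(X) + b²Var(Y)
Var(X) = 0.33333333
Var(N) = 6.25
Var(Y) = (-1)²*0.33333333 + (-1)²*6.25
= 1*0.33333333 + 1*6.25 = 6.5833333

6.5833333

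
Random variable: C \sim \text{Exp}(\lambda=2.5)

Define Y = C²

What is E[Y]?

E[C²] = Var(C) + (E[C])² = 0.16 + 0.16 = 0.32

0.32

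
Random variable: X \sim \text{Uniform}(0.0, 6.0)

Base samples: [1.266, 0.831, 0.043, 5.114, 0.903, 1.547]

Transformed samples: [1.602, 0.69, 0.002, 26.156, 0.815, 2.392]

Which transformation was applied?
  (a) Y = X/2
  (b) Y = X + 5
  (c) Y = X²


Checking option (c) Y = X²:
  X = 1.266 -> Y = 1.602 ✓
  X = 0.831 -> Y = 0.69 ✓
  X = 0.043 -> Y = 0.002 ✓
All samples match this transformation.

(c) X²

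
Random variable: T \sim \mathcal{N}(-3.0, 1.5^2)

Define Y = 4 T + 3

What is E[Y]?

For Y = 4T + 3:
E[Y] = 4 * E[T] + 3
E[T] = -3.0 = -3
E[Y] = 4 * (-3) + 3 = -9

-9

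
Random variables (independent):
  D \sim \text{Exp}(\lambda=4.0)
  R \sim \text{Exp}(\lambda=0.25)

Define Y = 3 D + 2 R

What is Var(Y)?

For independent RVs: Var(aX + bY) = a²Var(X) + b²Var(Y)
Var(D) = 0.0625
Var(R) = 16
Var(Y) = 3²*0.0625 + 2²*16
= 9*0.0625 + 4*16 = 64.5625

64.5625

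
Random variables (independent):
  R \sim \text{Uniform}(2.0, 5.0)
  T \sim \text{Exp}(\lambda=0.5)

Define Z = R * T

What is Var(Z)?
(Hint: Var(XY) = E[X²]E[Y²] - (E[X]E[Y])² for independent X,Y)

Var(XY) = E[X²]E[Y²] - (E[X]E[Y])²
E[R] = 3.5, Var(R) = 0.75
E[T] = 2, Var(T) = 4
E[R²] = 0.75 + 3.5² = 13
E[T²] = 4 + 2² = 8
Var(Z) = 13*8 - (3.5*2)²
= 104 - 49 = 55

55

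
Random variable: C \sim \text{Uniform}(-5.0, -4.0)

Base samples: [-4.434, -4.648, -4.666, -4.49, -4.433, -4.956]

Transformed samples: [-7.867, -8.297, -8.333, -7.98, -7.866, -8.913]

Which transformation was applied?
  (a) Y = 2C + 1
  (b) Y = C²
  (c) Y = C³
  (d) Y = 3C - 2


Checking option (a) Y = 2C + 1:
  C = -4.434 -> Y = -7.867 ✓
  C = -4.648 -> Y = -8.297 ✓
  C = -4.666 -> Y = -8.333 ✓
All samples match this transformation.

(a) 2C + 1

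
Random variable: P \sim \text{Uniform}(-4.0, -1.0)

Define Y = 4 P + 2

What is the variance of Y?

For Y = aP + b: Var(Y) = a² * Var(P)
Var(P) = (-1 + 4)^2/12 = 0.75
Var(Y) = 4² * 0.75 = 16 * 0.75 = 12

12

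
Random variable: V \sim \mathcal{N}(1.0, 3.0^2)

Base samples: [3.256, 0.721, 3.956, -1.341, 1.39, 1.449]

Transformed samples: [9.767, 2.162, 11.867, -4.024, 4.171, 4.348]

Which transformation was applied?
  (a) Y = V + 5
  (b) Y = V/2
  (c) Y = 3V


Checking option (c) Y = 3V:
  V = 3.256 -> Y = 9.767 ✓
  V = 0.721 -> Y = 2.162 ✓
  V = 3.956 -> Y = 11.867 ✓
All samples match this transformation.

(c) 3V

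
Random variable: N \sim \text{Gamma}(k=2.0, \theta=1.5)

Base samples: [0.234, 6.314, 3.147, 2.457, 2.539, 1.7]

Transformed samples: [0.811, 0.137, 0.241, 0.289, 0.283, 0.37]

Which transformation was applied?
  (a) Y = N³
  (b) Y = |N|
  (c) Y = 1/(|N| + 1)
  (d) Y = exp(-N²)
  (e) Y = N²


Checking option (c) Y = 1/(|N| + 1):
  N = 0.234 -> Y = 0.811 ✓
  N = 6.314 -> Y = 0.137 ✓
  N = 3.147 -> Y = 0.241 ✓
All samples match this transformation.

(c) 1/(|N| + 1)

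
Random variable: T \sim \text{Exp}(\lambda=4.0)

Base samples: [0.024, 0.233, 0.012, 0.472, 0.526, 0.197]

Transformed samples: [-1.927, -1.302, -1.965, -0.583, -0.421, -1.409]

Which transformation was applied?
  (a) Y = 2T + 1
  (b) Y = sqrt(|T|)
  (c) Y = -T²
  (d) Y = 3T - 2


Checking option (d) Y = 3T - 2:
  T = 0.024 -> Y = -1.927 ✓
  T = 0.233 -> Y = -1.302 ✓
  T = 0.012 -> Y = -1.965 ✓
All samples match this transformation.

(d) 3T - 2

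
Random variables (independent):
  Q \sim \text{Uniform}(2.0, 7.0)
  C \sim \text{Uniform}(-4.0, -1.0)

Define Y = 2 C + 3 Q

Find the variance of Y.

For independent RVs: Var(aX + bY) = a²Var(X) + b²Var(Y)
Var(Q) = 2.0833333
Var(C) = 0.75
Var(Y) = 3²*2.0833333 + 2²*0.75
= 9*2.0833333 + 4*0.75 = 21.75

21.75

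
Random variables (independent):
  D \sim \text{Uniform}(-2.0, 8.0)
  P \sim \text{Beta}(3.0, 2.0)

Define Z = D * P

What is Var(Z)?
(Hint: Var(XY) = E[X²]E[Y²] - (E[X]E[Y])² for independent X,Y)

Var(XY) = E[X²]E[Y²] - (E[X]E[Y])²
E[D] = 3, Var(D) = 8.3333333
E[P] = 0.6, Var(P) = 0.04
E[D²] = 8.3333333 + 3² = 17.333333
E[P²] = 0.04 + 0.6² = 0.4
Var(Z) = 17.333333*0.4 - (3*0.6)²
= 6.9333333 - 3.24 = 3.6933333

3.6933333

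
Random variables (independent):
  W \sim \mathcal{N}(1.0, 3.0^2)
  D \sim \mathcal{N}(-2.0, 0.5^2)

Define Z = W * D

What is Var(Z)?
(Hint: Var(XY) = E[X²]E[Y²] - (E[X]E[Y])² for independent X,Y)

Var(XY) = E[X²]E[Y²] - (E[X]E[Y])²
E[W] = 1, Var(W) = 9
E[D] = -2, Var(D) = 0.25
E[W²] = 9 + 1² = 10
E[D²] = 0.25 + (-2)² = 4.25
Var(Z) = 10*4.25 - (1*(-2))²
= 42.5 - 4 = 38.5

38.5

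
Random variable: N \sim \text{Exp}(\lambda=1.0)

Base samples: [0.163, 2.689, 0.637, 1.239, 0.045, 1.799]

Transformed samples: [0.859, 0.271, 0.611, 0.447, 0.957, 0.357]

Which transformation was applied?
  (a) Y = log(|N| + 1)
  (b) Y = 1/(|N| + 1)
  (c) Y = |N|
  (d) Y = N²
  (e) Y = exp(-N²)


Checking option (b) Y = 1/(|N| + 1):
  N = 0.163 -> Y = 0.859 ✓
  N = 2.689 -> Y = 0.271 ✓
  N = 0.637 -> Y = 0.611 ✓
All samples match this transformation.

(b) 1/(|N| + 1)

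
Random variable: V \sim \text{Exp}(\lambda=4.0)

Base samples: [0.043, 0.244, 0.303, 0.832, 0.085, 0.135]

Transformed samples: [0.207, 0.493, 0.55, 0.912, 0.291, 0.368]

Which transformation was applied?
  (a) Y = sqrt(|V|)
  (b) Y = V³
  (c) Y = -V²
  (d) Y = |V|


Checking option (a) Y = sqrt(|V|):
  V = 0.043 -> Y = 0.207 ✓
  V = 0.244 -> Y = 0.493 ✓
  V = 0.303 -> Y = 0.55 ✓
All samples match this transformation.

(a) sqrt(|V|)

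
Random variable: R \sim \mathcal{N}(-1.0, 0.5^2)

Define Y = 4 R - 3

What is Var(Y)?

For Y = aR + b: Var(Y) = a² * Var(R)
Var(R) = 0.5^2 = 0.25
Var(Y) = 4² * 0.25 = 16 * 0.25 = 4

4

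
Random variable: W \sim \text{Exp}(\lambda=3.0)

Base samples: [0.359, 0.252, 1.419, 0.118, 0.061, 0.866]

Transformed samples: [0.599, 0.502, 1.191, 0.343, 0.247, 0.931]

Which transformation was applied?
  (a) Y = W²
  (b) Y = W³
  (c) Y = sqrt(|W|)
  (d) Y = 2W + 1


Checking option (c) Y = sqrt(|W|):
  W = 0.359 -> Y = 0.599 ✓
  W = 0.252 -> Y = 0.502 ✓
  W = 1.419 -> Y = 1.191 ✓
All samples match this transformation.

(c) sqrt(|W|)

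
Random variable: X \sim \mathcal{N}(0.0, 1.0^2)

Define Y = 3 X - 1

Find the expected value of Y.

For Y = 3X - 1:
E[Y] = 3 * E[X] - 1
E[X] = 0.0 = 0
E[Y] = 3 * 0 - 1 = -1

-1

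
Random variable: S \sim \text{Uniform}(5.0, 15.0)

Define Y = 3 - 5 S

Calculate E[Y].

For Y = -5S + 3:
E[Y] = -5 * E[S] + 3
E[S] = (5 + 15)/2 = 10
E[Y] = -5 * 10 + 3 = -47

-47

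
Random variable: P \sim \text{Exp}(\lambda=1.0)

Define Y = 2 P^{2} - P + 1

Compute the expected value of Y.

E[Y] = 2*E[P²] - 1*E[P] + 1
E[P] = 1
E[P²] = Var(P) + (E[P])² = 1 + 1 = 2
E[Y] = 2*2 - 1*1 + 1 = 4

4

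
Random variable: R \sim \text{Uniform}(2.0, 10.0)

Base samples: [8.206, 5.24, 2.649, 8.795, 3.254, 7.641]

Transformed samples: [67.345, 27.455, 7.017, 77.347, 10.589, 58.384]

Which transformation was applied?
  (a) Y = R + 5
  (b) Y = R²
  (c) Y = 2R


Checking option (b) Y = R²:
  R = 8.206 -> Y = 67.345 ✓
  R = 5.24 -> Y = 27.455 ✓
  R = 2.649 -> Y = 7.017 ✓
All samples match this transformation.

(b) R²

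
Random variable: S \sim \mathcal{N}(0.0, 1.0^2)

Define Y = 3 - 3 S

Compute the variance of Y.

For Y = aS + b: Var(Y) = a² * Var(S)
Var(S) = 1.0^2 = 1
Var(Y) = (-3)² * 1 = 9 * 1 = 9

9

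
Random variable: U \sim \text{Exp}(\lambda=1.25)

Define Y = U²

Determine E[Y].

Using E[X²] = Var(X) + (E[X])²:
E[U] = 0.8
Var(U) = 1/1.25^2 = 0.64
E[U²] = 0.64 + 0.8² = 0.64 + 0.64 = 1.28

1.28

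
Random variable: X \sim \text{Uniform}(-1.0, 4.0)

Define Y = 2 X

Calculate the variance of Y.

For Y = aX + b: Var(Y) = a² * Var(X)
Var(X) = (4 + 1)^2/12 = 2.0833333
Var(Y) = 2² * 2.0833333 = 4 * 2.0833333 = 8.3333333

8.3333333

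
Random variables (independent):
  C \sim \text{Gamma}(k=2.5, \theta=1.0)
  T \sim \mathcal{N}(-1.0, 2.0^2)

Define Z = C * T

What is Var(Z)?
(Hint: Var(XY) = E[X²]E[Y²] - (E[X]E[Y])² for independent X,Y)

Var(XY) = E[X²]E[Y²] - (E[X]E[Y])²
E[C] = 2.5, Var(C) = 2.5
E[T] = -1, Var(T) = 4
E[C²] = 2.5 + 2.5² = 8.75
E[T²] = 4 + (-1)² = 5
Var(Z) = 8.75*5 - (2.5*(-1))²
= 43.75 - 6.25 = 37.5

37.5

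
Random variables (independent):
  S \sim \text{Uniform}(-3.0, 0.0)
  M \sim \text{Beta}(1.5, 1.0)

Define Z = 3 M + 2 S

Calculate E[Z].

E[Z] = 2*E[S] + 3*E[M]
E[S] = -1.5
E[M] = 0.6
E[Z] = 2*(-1.5) + 3*0.6 = -1.2

-1.2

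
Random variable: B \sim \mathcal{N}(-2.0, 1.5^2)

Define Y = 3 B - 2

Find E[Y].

For Y = 3B - 2:
E[Y] = 3 * E[B] - 2
E[B] = -2.0 = -2
E[Y] = 3 * (-2) - 2 = -8

-8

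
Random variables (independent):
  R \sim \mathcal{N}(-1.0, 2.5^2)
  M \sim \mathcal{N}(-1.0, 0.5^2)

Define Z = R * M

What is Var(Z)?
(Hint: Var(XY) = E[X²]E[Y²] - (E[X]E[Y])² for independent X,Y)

Var(XY) = E[X²]E[Y²] - (E[X]E[Y])²
E[R] = -1, Var(R) = 6.25
E[M] = -1, Var(M) = 0.25
E[R²] = 6.25 + (-1)² = 7.25
E[M²] = 0.25 + (-1)² = 1.25
Var(Z) = 7.25*1.25 - (-1*(-1))²
= 9.0625 - 1 = 8.0625

8.0625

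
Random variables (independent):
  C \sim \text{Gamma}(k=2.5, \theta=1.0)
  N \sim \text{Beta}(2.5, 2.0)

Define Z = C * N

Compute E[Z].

For independent RVs: E[XY] = E[X]*E[Y]
E[C] = 2.5
E[N] = 0.55555556
E[Z] = 2.5 * 0.55555556 = 1.3888889

1.3888889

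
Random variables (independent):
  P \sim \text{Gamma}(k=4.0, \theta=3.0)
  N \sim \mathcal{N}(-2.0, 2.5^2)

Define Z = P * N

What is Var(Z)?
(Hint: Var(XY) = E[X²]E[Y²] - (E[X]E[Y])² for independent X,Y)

Var(XY) = E[X²]E[Y²] - (E[X]E[Y])²
E[P] = 12, Var(P) = 36
E[N] = -2, Var(N) = 6.25
E[P²] = 36 + 12² = 180
E[N²] = 6.25 + (-2)² = 10.25
Var(Z) = 180*10.25 - (12*(-2))²
= 1845 - 576 = 1269

1269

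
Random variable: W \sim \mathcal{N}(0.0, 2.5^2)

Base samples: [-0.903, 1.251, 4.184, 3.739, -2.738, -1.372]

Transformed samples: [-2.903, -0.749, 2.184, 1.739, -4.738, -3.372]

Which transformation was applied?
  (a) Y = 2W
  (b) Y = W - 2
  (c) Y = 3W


Checking option (b) Y = W - 2:
  W = -0.903 -> Y = -2.903 ✓
  W = 1.251 -> Y = -0.749 ✓
  W = 4.184 -> Y = 2.184 ✓
All samples match this transformation.

(b) W - 2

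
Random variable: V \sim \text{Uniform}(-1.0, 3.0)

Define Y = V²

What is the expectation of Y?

E[V²] = Var(V) + (E[V])² = 1.3333333 + 1 = 2.3333333

2.3333333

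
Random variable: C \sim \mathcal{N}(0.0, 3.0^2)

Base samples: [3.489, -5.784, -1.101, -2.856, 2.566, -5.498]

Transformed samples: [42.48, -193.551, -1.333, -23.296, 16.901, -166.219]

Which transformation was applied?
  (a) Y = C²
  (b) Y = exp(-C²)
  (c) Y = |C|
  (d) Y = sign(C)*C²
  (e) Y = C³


Checking option (e) Y = C³:
  C = 3.489 -> Y = 42.48 ✓
  C = -5.784 -> Y = -193.551 ✓
  C = -1.101 -> Y = -1.333 ✓
All samples match this transformation.

(e) C³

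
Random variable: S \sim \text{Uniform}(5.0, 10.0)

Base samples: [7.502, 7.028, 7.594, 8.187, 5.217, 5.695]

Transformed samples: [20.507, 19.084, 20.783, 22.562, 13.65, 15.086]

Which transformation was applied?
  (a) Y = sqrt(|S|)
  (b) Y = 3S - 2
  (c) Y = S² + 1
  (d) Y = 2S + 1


Checking option (b) Y = 3S - 2:
  S = 7.502 -> Y = 20.507 ✓
  S = 7.028 -> Y = 19.084 ✓
  S = 7.594 -> Y = 20.783 ✓
All samples match this transformation.

(b) 3S - 2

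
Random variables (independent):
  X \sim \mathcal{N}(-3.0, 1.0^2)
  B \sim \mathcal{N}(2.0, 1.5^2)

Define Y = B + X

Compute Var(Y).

For independent RVs: Var(aX + bY) = a²Var(X) + b²Var(Y)
Var(X) = 1
Var(B) = 2.25
Var(Y) = 1²*1 + 1²*2.25
= 1*1 + 1*2.25 = 3.25

3.25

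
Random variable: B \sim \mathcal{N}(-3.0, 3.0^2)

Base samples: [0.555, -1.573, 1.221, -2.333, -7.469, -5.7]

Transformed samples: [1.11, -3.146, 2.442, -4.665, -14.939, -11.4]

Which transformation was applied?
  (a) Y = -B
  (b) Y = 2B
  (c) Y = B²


Checking option (b) Y = 2B:
  B = 0.555 -> Y = 1.11 ✓
  B = -1.573 -> Y = -3.146 ✓
  B = 1.221 -> Y = 2.442 ✓
All samples match this transformation.

(b) 2B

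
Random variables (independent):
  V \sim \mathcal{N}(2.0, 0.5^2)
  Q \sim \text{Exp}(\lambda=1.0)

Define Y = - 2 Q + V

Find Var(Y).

For independent RVs: Var(aX + bY) = a²Var(X) + b²Var(Y)
Var(V) = 0.25
Var(Q) = 1
Var(Y) = 1²*0.25 + (-2)²*1
= 1*0.25 + 4*1 = 4.25

4.25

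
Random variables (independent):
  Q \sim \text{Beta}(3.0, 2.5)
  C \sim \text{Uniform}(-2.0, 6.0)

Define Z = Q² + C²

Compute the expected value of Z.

E[Z] = E[Q²] + E[C²]
E[Q²] = Var(Q) + E[Q]² = 0.038143675 + 0.29752066 = 0.33566434
E[C²] = Var(C) + E[C]² = 5.3333333 + 4 = 9.3333333
E[Z] = 0.33566434 + 9.3333333 = 9.6689977

9.6689977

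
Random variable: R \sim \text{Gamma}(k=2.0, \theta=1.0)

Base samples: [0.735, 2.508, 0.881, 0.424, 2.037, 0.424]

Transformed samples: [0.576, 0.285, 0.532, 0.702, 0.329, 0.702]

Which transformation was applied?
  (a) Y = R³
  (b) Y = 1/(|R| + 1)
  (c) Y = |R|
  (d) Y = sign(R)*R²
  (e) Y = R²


Checking option (b) Y = 1/(|R| + 1):
  R = 0.735 -> Y = 0.576 ✓
  R = 2.508 -> Y = 0.285 ✓
  R = 0.881 -> Y = 0.532 ✓
All samples match this transformation.

(b) 1/(|R| + 1)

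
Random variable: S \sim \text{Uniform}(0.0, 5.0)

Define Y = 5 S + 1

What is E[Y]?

For Y = 5S + 1:
E[Y] = 5 * E[S] + 1
E[S] = (0 + 5)/2 = 2.5
E[Y] = 5 * 2.5 + 1 = 13.5

13.5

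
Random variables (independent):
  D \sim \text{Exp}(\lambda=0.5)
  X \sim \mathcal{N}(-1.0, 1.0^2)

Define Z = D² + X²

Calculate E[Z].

E[Z] = E[D²] + E[X²]
E[D²] = Var(D) + E[D]² = 4 + 4 = 8
E[X²] = Var(X) + E[X]² = 1 + 1 = 2
E[Z] = 8 + 2 = 10

10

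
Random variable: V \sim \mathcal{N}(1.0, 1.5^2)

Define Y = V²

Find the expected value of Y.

E[V²] = Var(V) + (E[V])² = 2.25 + 1 = 3.25

3.25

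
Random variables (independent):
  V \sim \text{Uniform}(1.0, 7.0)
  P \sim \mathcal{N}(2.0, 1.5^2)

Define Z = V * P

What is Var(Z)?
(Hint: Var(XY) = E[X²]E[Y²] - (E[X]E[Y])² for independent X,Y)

Var(XY) = E[X²]E[Y²] - (E[X]E[Y])²
E[V] = 4, Var(V) = 3
E[P] = 2, Var(P) = 2.25
E[V²] = 3 + 4² = 19
E[P²] = 2.25 + 2² = 6.25
Var(Z) = 19*6.25 - (4*2)²
= 118.75 - 64 = 54.75

54.75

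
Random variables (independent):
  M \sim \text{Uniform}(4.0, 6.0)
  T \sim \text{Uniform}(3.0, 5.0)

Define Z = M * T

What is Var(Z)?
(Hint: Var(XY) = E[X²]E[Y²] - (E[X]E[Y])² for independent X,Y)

Var(XY) = E[X²]E[Y²] - (E[X]E[Y])²
E[M] = 5, Var(M) = 0.33333333
E[T] = 4, Var(T) = 0.33333333
E[M²] = 0.33333333 + 5² = 25.333333
E[T²] = 0.33333333 + 4² = 16.333333
Var(Z) = 25.333333*16.333333 - (5*4)²
= 413.77778 - 400 = 13.777778

13.777778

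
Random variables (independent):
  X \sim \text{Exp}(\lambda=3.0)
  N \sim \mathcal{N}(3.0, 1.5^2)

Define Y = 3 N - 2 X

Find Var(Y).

For independent RVs: Var(aX + bY) = a²Var(X) + b²Var(Y)
Var(X) = 0.11111111
Var(N) = 2.25
Var(Y) = (-2)²*0.11111111 + 3²*2.25
= 4*0.11111111 + 9*2.25 = 20.694444

20.694444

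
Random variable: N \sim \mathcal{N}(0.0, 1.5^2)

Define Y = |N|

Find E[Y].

For X ~ N(0, 1.5²), E[|X|] = sigma * sqrt(2/pi)
= 1.5 * sqrt(2/pi) = 1.1968268

1.1968268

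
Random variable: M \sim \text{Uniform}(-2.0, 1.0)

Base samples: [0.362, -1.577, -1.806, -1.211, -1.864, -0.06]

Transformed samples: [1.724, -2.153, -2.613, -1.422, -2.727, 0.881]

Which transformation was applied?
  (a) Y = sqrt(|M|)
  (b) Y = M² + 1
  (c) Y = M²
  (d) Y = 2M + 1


Checking option (d) Y = 2M + 1:
  M = 0.362 -> Y = 1.724 ✓
  M = -1.577 -> Y = -2.153 ✓
  M = -1.806 -> Y = -2.613 ✓
All samples match this transformation.

(d) 2M + 1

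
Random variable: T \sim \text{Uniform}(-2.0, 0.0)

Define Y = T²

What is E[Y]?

Using E[X²] = Var(X) + (E[X])²:
E[T] = -1
Var(T) = (0 + 2)^2/12 = 0.33333333
E[T²] = 0.33333333 + (-1)² = 0.33333333 + 1 = 1.3333333

1.3333333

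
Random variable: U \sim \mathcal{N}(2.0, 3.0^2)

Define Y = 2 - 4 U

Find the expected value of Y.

For Y = -4U + 2:
E[Y] = -4 * E[U] + 2
E[U] = 2.0 = 2
E[Y] = -4 * 2 + 2 = -6

-6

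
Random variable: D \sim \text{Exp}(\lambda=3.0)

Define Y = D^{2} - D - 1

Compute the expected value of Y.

E[Y] = 1*E[D²] - 1*E[D] - 1
E[D] = 0.33333333
E[D²] = Var(D) + (E[D])² = 0.11111111 + 0.11111111 = 0.22222222
E[Y] = 1*0.22222222 - 1*0.33333333 - 1 = -1.1111111

-1.1111111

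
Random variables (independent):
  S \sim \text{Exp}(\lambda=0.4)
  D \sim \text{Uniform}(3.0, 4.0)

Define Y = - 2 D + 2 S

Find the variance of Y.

For independent RVs: Var(aX + bY) = a²Var(X) + b²Var(Y)
Var(S) = 6.25
Var(D) = 0.083333333
Var(Y) = 2²*6.25 + (-2)²*0.083333333
= 4*6.25 + 4*0.083333333 = 25.333333

25.333333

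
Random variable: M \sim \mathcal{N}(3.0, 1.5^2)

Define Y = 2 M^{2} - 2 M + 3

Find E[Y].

E[Y] = 2*E[M²] - 2*E[M] + 3
E[M] = 3
E[M²] = Var(M) + (E[M])² = 2.25 + 9 = 11.25
E[Y] = 2*11.25 - 2*3 + 3 = 19.5

19.5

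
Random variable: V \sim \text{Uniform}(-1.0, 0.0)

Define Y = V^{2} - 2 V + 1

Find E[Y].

E[Y] = 1*E[V²] - 2*E[V] + 1
E[V] = -0.5
E[V²] = Var(V) + (E[V])² = 0.083333333 + 0.25 = 0.33333333
E[Y] = 1*0.33333333 - 2*(-0.5) + 1 = 2.3333333

2.3333333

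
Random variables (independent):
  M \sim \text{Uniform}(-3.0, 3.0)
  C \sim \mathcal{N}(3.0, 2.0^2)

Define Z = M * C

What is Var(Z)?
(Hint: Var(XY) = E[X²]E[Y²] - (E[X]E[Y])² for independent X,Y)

Var(XY) = E[X²]E[Y²] - (E[X]E[Y])²
E[M] = 0, Var(M) = 3
E[C] = 3, Var(C) = 4
E[M²] = 3 + 0² = 3
E[C²] = 4 + 3² = 13
Var(Z) = 3*13 - (0*3)²
= 39 - 0 = 39

39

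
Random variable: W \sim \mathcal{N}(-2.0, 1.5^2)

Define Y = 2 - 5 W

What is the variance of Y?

For Y = aW + b: Var(Y) = a² * Var(W)
Var(W) = 1.5^2 = 2.25
Var(Y) = (-5)² * 2.25 = 25 * 2.25 = 56.25

56.25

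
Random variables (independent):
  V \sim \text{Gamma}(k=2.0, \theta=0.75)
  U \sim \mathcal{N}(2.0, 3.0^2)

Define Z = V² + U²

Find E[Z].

E[Z] = E[V²] + E[U²]
E[V²] = Var(V) + E[V]² = 1.125 + 2.25 = 3.375
E[U²] = Var(U) + E[U]² = 9 + 4 = 13
E[Z] = 3.375 + 13 = 16.375

16.375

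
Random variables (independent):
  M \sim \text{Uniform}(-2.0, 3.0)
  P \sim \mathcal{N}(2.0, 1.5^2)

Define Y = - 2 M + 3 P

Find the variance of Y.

For independent RVs: Var(aX + bY) = a²Var(X) + b²Var(Y)
Var(M) = 2.0833333
Var(P) = 2.25
Var(Y) = (-2)²*2.0833333 + 3²*2.25
= 4*2.0833333 + 9*2.25 = 28.583333

28.583333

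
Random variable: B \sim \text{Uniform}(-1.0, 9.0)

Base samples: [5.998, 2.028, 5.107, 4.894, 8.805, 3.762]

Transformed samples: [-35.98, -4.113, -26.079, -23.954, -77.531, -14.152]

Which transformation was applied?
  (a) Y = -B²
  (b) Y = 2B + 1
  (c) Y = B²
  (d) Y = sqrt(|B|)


Checking option (a) Y = -B²:
  B = 5.998 -> Y = -35.98 ✓
  B = 2.028 -> Y = -4.113 ✓
  B = 5.107 -> Y = -26.079 ✓
All samples match this transformation.

(a) -B²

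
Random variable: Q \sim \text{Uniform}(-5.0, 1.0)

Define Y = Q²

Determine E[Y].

E[Q²] = Var(Q) + (E[Q])² = 3 + 4 = 7

7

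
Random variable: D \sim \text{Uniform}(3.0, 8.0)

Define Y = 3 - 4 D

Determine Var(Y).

For Y = aD + b: Var(Y) = a² * Var(D)
Var(D) = (8 - 3)^2/12 = 2.0833333
Var(Y) = (-4)² * 2.0833333 = 16 * 2.0833333 = 33.333333

33.333333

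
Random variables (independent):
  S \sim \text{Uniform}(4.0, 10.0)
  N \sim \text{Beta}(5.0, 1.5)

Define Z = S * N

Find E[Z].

For independent RVs: E[XY] = E[X]*E[Y]
E[S] = 7
E[N] = 0.76923077
E[Z] = 7 * 0.76923077 = 5.3846154

5.3846154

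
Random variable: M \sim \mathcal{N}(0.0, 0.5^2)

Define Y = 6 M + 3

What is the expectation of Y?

For Y = 6M + 3:
E[Y] = 6 * E[M] + 3
E[M] = 0.0 = 0
E[Y] = 6 * 0 + 3 = 3

3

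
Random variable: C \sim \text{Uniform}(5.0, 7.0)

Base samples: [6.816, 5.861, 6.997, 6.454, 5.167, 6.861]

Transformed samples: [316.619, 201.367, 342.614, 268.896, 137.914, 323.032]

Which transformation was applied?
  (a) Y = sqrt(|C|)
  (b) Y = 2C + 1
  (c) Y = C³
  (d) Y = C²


Checking option (c) Y = C³:
  C = 6.816 -> Y = 316.619 ✓
  C = 5.861 -> Y = 201.367 ✓
  C = 6.997 -> Y = 342.614 ✓
All samples match this transformation.

(c) C³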